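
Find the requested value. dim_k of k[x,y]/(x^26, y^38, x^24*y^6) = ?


k[x,y]/I, I = (x^26, y^38, x^24*y^6)
Rect: 26x38=988. Corner: (26-24)x(38-6)=64.
dim = 988-64 = 924


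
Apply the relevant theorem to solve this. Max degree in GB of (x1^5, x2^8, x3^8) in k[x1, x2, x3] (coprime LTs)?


Pure powers, coprime LTs => already GB.
Degrees: 5, 8, 8
Max=8


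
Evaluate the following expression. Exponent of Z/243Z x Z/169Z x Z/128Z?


Exponent = lcm of the cyclic orders; pairwise coprime => product.
3^5*13^2*2^7=243*169*128=5256576


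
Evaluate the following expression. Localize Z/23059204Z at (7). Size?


7-primary part: 23059204=7^8*4
Size=7^8=5764801


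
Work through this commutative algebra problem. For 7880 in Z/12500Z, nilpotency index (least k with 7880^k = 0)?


7880^k mod 12500:
k=1: 7880
k=2: 6900
k=3: 9500
k=4: 10000
k=5: 0
First zero at k = 5


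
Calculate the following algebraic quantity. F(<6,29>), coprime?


gcd(6,29)=1 => F=ab-a-b=6*29-6-29=174-35=139


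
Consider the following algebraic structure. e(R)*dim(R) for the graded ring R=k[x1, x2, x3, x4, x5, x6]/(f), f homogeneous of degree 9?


e(R)=deg(f)=9, dim(R)=6-1=5
e*dim=9*5=45


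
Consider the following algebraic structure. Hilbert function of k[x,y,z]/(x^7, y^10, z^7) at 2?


Need i<7, j<10, k<7 with i+j+k=2.
For each i, j ranges over max(0,2-i-6)..min(9,2-i):
  i=0: j in [0,2] -> 3
  i=1: j in [0,1] -> 2
  i=2: j in [0,0] -> 1
H(2) = 3+2+1 = 6


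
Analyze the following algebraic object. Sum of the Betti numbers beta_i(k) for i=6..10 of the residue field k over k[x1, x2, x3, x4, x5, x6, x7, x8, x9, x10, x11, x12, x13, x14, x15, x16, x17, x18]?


Koszul resolution: beta_i(k)=C(n,i), n=18
C(18,6)=18564, C(18,7)=31824, C(18,8)=43758, C(18,9)=48620, C(18,10)=43758
Sum=186524


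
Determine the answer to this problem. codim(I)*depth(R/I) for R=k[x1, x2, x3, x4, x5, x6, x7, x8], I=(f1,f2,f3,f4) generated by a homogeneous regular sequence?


codim=4, depth=dim(R/I)=8-4=4
Product=4*4=16


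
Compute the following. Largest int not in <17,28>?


gcd(17,28)=1 => F=ab-a-b=17*28-17-28=476-45=431


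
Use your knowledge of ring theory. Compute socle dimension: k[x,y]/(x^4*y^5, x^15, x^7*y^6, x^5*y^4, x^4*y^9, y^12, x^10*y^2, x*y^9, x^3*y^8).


Socle = ann(m) = span of standard monomials u with x*u, y*u in I (staircase corners).
Redundant generators: x^4*y^9, x^7*y^6
Minimal generators: x^15, x^10*y^2, x^5*y^4, x^4*y^5, x^3*y^8, x*y^9, y^12
Corners: y^11, x^2y^8, x^3y^7, x^4y^4, x^9y^3, x^14y
Socle dim=6


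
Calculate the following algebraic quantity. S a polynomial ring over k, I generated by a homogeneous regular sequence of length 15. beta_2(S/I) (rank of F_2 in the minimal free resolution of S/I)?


Regular sequence => Koszul complex is the minimal free resolution.
Syz_1 minimally generated by Koszul relations f_i*e_j - f_j*e_i (i<j): mu(Syz_1) = beta_2 = C(m,2) = m(m-1)/2
m=15
15*14/2 = 105


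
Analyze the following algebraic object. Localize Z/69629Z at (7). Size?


7-primary part: 69629=7^4*29
Size=7^4=2401


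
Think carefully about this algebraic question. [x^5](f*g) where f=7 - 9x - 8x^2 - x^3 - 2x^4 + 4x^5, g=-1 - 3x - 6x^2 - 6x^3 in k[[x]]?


[x^5] = sum a_i*b_j, i+j=5
  -8*-6=48
  -1*-6=6
  -2*-3=6
  4*-1=-4
Sum=56


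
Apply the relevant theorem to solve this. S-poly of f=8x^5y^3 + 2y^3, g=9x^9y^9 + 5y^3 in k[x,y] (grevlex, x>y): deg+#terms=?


LT(f)=8x^5y^3, LT(g)=9x^9y^9
lcm(LM)=x^9y^9
S(f,g) (scaled by 72 to clear denominators) = 9x^4y^6*f - 8*g = 18x^4y^9 - 40y^3
2 terms, deg 13.
13+2=15


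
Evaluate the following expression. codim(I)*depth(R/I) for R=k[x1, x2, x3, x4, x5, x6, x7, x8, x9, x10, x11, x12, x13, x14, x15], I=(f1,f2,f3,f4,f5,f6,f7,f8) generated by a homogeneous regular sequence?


codim=8, depth=dim(R/I)=15-8=7
Product=8*7=56


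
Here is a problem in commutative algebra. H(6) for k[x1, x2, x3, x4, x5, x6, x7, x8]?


C(d+n-1,n-1)=C(13,7)=1716


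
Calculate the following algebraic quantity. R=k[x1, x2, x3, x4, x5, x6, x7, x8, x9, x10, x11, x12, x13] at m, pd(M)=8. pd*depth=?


pd+depth=13
depth=13-8=5
pd*depth=8*5=40


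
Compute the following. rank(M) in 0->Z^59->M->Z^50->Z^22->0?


Alt sum=0:
(-1)^0*59 + (-1)^1*? + (-1)^2*50 + (-1)^3*22=0
rank(M)=87


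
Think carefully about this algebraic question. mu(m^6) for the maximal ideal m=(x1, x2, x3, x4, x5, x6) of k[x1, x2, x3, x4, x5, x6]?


Graded Nakayama: mu(m^d) = dim_k (m^d/m^(d+1)) = #degree-6 monomials in 6 vars
C(n+d-1,d)=C(11,6)=462


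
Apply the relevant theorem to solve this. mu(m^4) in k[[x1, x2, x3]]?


C(n+d-1,d)=C(6,4)=15


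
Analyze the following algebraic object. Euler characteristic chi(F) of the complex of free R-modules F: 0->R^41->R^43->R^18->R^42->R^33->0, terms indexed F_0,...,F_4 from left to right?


chi = sum (-1)^i * rank:
(-1)^0*41=41
(-1)^1*43=-43
(-1)^2*18=18
(-1)^3*42=-42
(-1)^4*33=33
chi=7


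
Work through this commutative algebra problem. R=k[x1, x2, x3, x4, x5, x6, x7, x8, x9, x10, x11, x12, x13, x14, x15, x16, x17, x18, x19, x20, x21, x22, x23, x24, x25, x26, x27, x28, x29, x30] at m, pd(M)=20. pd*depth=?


pd+depth=30
depth=30-20=10
pd*depth=20*10=200


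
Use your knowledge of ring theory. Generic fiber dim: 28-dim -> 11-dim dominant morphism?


dim(fiber)=dim(X)-dim(Y)=28-11=17


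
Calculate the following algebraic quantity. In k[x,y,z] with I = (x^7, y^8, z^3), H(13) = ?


Need i<7, j<8, k<3 with i+j+k=13.
For each i, j ranges over max(0,13-i-2)..min(7,13-i):
  i=0: j in [11,7] -> 0
  i=1: j in [10,7] -> 0
  i=2: j in [9,7] -> 0
  i=3: j in [8,7] -> 0
  i=4: j in [7,7] -> 1
  i=5: j in [6,7] -> 2
  i=6: j in [5,7] -> 3
H(13) = 0+0+0+0+1+2+3 = 6


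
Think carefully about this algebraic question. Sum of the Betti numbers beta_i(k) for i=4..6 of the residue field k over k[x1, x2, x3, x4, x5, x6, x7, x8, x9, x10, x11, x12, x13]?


Koszul resolution: beta_i(k)=C(n,i), n=13
C(13,4)=715, C(13,5)=1287, C(13,6)=1716
Sum=3718


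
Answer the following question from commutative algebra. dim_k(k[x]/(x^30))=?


Basis: 1,x,...,x^29
dim=30


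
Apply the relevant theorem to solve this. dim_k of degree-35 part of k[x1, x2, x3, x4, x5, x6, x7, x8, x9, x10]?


C(d+n-1,n-1)=C(44,9)=708930508


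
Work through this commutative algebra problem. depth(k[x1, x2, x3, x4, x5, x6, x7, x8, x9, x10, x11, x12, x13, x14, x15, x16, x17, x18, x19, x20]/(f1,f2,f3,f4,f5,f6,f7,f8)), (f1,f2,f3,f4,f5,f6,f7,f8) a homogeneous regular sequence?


depth(R)=20
depth(R/I)=20-8=12


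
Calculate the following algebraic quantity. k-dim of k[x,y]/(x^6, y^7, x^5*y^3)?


k[x,y]/I, I = (x^6, y^7, x^5*y^3)
Rect: 6x7=42. Corner: (6-5)x(7-3)=4.
dim = 42-4 = 38


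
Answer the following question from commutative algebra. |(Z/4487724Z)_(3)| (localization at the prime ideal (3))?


3-primary part: 4487724=3^10*76
Size=3^10=59049


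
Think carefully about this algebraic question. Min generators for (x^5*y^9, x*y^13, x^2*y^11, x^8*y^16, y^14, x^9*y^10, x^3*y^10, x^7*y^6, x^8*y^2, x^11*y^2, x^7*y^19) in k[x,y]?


Remove redundant (divisible by others).
x^9*y^10 redundant.
x^7*y^19 redundant.
x^11*y^2 redundant.
x^8*y^16 redundant.
Min: x^8*y^2, x^7*y^6, x^5*y^9, x^3*y^10, x^2*y^11, x*y^13, y^14
Count=7


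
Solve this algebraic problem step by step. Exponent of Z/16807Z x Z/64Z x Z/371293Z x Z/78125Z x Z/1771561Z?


Exponent = lcm of the cyclic orders; pairwise coprime => product.
7^5*2^6*13^5*5^7*11^6=16807*64*371293*78125*1771561=55275550550275055000000


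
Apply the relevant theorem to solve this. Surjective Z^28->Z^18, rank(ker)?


rank(ker) = 28-18 = 10


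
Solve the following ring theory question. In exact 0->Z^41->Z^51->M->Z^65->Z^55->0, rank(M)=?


Alt sum=0:
(-1)^0*41 + (-1)^1*51 + (-1)^2*? + (-1)^3*65 + (-1)^4*55=0
rank(M)=20


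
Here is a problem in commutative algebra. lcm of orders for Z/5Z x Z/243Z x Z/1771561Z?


Exponent = lcm of the cyclic orders; pairwise coprime => product.
5^1*3^5*11^6=5*243*1771561=2152446615


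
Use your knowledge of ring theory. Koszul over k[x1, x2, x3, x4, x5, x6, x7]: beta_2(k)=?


C(n,i)=C(7,2)=21


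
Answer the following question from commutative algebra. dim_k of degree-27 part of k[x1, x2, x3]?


C(d+n-1,n-1)=C(29,2)=406


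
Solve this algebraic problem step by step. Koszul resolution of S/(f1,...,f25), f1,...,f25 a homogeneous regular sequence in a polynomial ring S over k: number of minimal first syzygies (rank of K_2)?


Regular sequence => Koszul complex is the minimal free resolution.
Syz_1 minimally generated by Koszul relations f_i*e_j - f_j*e_i (i<j): mu(Syz_1) = beta_2 = C(m,2) = m(m-1)/2
m=25
25*24/2 = 300


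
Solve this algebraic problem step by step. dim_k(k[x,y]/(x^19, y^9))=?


Basis: x^i*y^j, i<19, j<9
19*9=171


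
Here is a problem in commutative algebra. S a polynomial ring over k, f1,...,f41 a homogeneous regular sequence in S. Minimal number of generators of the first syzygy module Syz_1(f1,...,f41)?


Regular sequence => Koszul complex is the minimal free resolution.
Syz_1 minimally generated by Koszul relations f_i*e_j - f_j*e_i (i<j): mu(Syz_1) = beta_2 = C(m,2) = m(m-1)/2
m=41
41*40/2 = 820


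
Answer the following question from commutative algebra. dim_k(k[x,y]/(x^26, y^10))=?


Basis: x^i*y^j, i<26, j<10
26*10=260


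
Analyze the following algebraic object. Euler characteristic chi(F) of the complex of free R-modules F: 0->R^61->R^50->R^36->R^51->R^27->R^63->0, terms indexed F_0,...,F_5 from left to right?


chi = sum (-1)^i * rank:
(-1)^0*61=61
(-1)^1*50=-50
(-1)^2*36=36
(-1)^3*51=-51
(-1)^4*27=27
(-1)^5*63=-63
chi=-40


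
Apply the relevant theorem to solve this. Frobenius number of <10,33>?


gcd(10,33)=1 => F=ab-a-b=10*33-10-33=330-43=287


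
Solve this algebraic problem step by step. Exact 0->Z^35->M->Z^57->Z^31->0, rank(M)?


Alt sum=0:
(-1)^0*35 + (-1)^1*? + (-1)^2*57 + (-1)^3*31=0
rank(M)=61


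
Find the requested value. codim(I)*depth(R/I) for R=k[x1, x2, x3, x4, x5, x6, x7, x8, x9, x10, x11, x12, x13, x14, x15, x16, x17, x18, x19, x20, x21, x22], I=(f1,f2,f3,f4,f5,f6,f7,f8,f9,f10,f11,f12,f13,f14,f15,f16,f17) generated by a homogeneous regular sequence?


codim=17, depth=dim(R/I)=22-17=5
Product=17*5=85


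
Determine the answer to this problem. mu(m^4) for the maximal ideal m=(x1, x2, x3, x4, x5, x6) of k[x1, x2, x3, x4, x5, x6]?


Graded Nakayama: mu(m^d) = dim_k (m^d/m^(d+1)) = #degree-4 monomials in 6 vars
C(n+d-1,d)=C(9,4)=126


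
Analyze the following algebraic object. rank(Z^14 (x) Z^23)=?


rank(M(x)N) = rank(M)*rank(N)
14*23 = 322


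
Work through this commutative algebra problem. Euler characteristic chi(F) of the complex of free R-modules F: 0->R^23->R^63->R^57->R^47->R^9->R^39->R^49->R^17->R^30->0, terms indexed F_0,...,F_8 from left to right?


chi = sum (-1)^i * rank:
(-1)^0*23=23
(-1)^1*63=-63
(-1)^2*57=57
(-1)^3*47=-47
(-1)^4*9=9
(-1)^5*39=-39
(-1)^6*49=49
(-1)^7*17=-17
(-1)^8*30=30
chi=2


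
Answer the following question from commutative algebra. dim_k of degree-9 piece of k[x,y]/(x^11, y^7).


k[x,y], I = (x^11, y^7), d = 9
Need i < 11 and d-i < 7.
Range: 3 <= i <= 9.
H(9) = 7


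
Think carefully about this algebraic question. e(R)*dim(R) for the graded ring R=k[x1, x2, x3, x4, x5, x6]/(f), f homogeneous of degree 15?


e(R)=deg(f)=15, dim(R)=6-1=5
e*dim=15*5=75


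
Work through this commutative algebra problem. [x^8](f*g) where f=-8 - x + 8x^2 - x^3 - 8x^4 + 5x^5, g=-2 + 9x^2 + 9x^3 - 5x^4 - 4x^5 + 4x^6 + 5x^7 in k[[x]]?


[x^8] = sum a_i*b_j, i+j=8
  -1*5=-5
  8*4=32
  -1*-4=4
  -8*-5=40
  5*9=45
Sum=116


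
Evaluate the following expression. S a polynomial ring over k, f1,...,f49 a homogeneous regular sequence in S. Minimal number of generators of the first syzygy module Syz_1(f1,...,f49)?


Regular sequence => Koszul complex is the minimal free resolution.
Syz_1 minimally generated by Koszul relations f_i*e_j - f_j*e_i (i<j): mu(Syz_1) = beta_2 = C(m,2) = m(m-1)/2
m=49
49*48/2 = 1176


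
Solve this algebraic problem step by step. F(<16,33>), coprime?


gcd(16,33)=1 => F=ab-a-b=16*33-16-33=528-49=479


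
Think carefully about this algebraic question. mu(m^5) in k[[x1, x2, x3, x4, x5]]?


C(n+d-1,d)=C(9,5)=126


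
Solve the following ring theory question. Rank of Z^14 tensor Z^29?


rank(M(x)N) = rank(M)*rank(N)
14*29 = 406


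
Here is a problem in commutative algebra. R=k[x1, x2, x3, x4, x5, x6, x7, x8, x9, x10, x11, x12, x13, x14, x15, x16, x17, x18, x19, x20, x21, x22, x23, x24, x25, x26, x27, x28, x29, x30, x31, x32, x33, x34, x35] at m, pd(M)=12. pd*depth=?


pd+depth=35
depth=35-12=23
pd*depth=12*23=276


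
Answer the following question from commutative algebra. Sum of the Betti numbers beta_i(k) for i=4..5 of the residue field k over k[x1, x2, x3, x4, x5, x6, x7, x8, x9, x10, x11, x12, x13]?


Koszul resolution: beta_i(k)=C(n,i), n=13
C(13,4)=715, C(13,5)=1287
Sum=2002


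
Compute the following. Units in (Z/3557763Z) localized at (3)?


Local ring = Z/243Z.
phi(243) = 3^4*(3-1) = 162


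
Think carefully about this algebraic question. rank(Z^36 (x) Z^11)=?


rank(M(x)N) = rank(M)*rank(N)
36*11 = 396


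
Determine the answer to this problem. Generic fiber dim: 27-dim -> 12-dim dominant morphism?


dim(fiber)=dim(X)-dim(Y)=27-12=15


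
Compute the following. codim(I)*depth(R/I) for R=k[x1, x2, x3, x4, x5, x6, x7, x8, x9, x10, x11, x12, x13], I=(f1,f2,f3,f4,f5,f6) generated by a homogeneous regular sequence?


codim=6, depth=dim(R/I)=13-6=7
Product=6*7=42


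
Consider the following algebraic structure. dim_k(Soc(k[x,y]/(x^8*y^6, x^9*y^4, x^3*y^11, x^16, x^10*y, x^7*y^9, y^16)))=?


Socle = ann(m) = span of standard monomials u with x*u, y*u in I (staircase corners).
Minimal generators: x^16, x^10*y, x^9*y^4, x^8*y^6, x^7*y^9, x^3*y^11, y^16
Corners: x^2y^15, x^6y^10, x^7y^8, x^8y^5, x^9y^3, x^15
Socle dim=6


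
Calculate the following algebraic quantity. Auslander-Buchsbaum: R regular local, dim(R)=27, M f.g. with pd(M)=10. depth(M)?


pd+depth=depth(R)=27
depth=27-10=17


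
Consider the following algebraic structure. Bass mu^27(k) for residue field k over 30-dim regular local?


C(n,i)=C(30,27)=4060


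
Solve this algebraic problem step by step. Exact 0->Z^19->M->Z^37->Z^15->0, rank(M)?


Alt sum=0:
(-1)^0*19 + (-1)^1*? + (-1)^2*37 + (-1)^3*15=0
rank(M)=41


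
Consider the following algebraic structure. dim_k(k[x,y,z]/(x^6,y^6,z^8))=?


Basis: x^iy^jz^k, i<6,j<6,k<8
6*6*8=288


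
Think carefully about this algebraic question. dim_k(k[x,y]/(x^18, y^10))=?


Basis: x^i*y^j, i<18, j<10
18*10=180


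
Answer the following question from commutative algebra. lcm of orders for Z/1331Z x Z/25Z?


Exponent = lcm of the cyclic orders; pairwise coprime => product.
11^3*5^2=1331*25=33275


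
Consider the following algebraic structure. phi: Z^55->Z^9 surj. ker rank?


rank(ker) = 55-9 = 46


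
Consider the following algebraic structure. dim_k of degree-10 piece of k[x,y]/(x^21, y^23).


k[x,y], I = (x^21, y^23), d = 10
Need i < 21 and d-i < 23.
Range: 0 <= i <= 10.
H(10) = 11


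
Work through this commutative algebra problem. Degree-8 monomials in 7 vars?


C(d+n-1,n-1)=C(14,6)=3003


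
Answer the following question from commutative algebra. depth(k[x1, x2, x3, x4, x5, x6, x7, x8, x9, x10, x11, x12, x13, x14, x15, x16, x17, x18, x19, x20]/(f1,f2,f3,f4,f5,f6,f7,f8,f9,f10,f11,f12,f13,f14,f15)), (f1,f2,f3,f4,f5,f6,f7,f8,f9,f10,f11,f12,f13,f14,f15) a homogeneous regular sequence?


depth(R)=20
depth(R/I)=20-15=5


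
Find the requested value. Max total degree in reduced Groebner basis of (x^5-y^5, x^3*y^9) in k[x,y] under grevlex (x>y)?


LT(f1)=x^5, LT(f2)=x^3y^9, lcm=x^5y^9
S(f1,f2) = y^9*f1 - x^2*f2 = -y^14
Reduced GB = {f1, f2, y^14}; degrees 5, 12, 14
Max = 14


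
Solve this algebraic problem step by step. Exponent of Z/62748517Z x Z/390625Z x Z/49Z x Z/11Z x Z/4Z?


Exponent = lcm of the cyclic orders; pairwise coprime => product.
13^7*5^8*7^2*11^1*2^2=62748517*390625*49*11*4=52846016660937500


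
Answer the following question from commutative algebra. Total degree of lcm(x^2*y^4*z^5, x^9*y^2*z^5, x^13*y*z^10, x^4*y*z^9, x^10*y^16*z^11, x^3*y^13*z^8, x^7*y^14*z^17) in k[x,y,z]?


lcm = componentwise max:
x: max(2,9,13,4,10,3,7)=13
y: max(4,2,1,1,16,13,14)=16
z: max(5,5,10,9,11,8,17)=17
Total=13+16+17=46


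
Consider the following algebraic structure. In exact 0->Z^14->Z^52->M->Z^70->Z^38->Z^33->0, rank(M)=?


Alt sum=0:
(-1)^0*14 + (-1)^1*52 + (-1)^2*? + (-1)^3*70 + (-1)^4*38 + (-1)^5*33=0
rank(M)=103


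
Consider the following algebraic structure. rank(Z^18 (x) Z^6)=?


rank(M(x)N) = rank(M)*rank(N)
18*6 = 108


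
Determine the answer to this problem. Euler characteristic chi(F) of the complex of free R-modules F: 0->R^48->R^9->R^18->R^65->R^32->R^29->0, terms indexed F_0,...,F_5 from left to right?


chi = sum (-1)^i * rank:
(-1)^0*48=48
(-1)^1*9=-9
(-1)^2*18=18
(-1)^3*65=-65
(-1)^4*32=32
(-1)^5*29=-29
chi=-5


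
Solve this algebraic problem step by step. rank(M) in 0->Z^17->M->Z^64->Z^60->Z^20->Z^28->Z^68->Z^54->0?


Alt sum=0:
(-1)^0*17 + (-1)^1*? + (-1)^2*64 + (-1)^3*60 + (-1)^4*20 + (-1)^5*28 + (-1)^6*68 + (-1)^7*54=0
rank(M)=27


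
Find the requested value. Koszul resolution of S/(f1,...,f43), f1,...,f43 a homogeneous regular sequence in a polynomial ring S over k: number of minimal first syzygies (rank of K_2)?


Regular sequence => Koszul complex is the minimal free resolution.
Syz_1 minimally generated by Koszul relations f_i*e_j - f_j*e_i (i<j): mu(Syz_1) = beta_2 = C(m,2) = m(m-1)/2
m=43
43*42/2 = 903


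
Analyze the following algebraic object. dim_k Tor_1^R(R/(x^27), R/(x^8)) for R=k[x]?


Tor_1(R/I,R/J)=(I cap J)/IJ=(x^27)/(x^35)
dim=35-27=min(27,8)=8


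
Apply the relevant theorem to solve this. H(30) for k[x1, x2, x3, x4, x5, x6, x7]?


C(d+n-1,n-1)=C(36,6)=1947792


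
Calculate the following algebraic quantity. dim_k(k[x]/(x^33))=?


Basis: 1,x,...,x^32
dim=33


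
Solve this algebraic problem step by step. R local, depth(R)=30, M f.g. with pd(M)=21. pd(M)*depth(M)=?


pd+depth=30
depth=30-21=9
pd*depth=21*9=189


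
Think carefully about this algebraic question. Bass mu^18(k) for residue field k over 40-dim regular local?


C(n,i)=C(40,18)=113380261800


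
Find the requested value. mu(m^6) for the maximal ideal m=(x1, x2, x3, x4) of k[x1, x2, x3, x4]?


Graded Nakayama: mu(m^d) = dim_k (m^d/m^(d+1)) = #degree-6 monomials in 4 vars
C(n+d-1,d)=C(9,6)=84


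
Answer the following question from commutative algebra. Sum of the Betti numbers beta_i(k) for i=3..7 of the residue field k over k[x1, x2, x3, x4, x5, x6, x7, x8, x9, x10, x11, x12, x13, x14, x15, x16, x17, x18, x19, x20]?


Koszul resolution: beta_i(k)=C(n,i), n=20
C(20,3)=1140, C(20,4)=4845, C(20,5)=15504, C(20,6)=38760, C(20,7)=77520
Sum=137769


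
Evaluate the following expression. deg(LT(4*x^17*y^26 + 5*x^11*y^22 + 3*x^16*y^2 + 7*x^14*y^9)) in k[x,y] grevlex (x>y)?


LT: 4*x^17*y^26
deg_x=17, deg_y=26
Total=17+26=43


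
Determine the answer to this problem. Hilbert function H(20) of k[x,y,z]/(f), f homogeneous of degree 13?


C(22,2)-C(9,2)=231-36=195


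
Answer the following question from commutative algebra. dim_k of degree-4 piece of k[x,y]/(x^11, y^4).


k[x,y], I = (x^11, y^4), d = 4
Need i < 11 and d-i < 4.
Range: 1 <= i <= 4.
H(4) = 4


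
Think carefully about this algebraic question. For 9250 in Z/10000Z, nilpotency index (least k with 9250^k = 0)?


9250^k mod 10000:
k=1: 9250
k=2: 2500
k=3: 5000
k=4: 0
First zero at k = 4


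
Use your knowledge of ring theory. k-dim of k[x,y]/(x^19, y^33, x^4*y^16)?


k[x,y]/I, I = (x^19, y^33, x^4*y^16)
Rect: 19x33=627. Corner: (19-4)x(33-16)=255.
dim = 627-255 = 372


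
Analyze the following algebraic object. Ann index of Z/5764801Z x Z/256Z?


Exponent = lcm of the cyclic orders; pairwise coprime => product.
7^8*2^8=5764801*256=1475789056


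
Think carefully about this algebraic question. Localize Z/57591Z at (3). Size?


3-primary part: 57591=3^6*79
Size=3^6=729


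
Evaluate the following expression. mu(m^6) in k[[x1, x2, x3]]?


C(n+d-1,d)=C(8,6)=28


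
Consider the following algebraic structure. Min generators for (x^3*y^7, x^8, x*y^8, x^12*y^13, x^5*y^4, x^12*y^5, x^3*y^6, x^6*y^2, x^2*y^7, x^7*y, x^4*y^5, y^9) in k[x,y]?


Remove redundant (divisible by others).
x^3*y^7 redundant.
x^12*y^5 redundant.
x^12*y^13 redundant.
Min: x^8, x^7*y, x^6*y^2, x^5*y^4, x^4*y^5, x^3*y^6, x^2*y^7, x*y^8, y^9
Count=9


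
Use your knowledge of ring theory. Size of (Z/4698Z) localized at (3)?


3-primary part: 4698=3^4*58
Size=3^4=81


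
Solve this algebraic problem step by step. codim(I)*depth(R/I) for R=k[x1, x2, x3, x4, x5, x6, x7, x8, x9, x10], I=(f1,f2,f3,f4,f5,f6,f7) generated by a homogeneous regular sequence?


codim=7, depth=dim(R/I)=10-7=3
Product=7*3=21


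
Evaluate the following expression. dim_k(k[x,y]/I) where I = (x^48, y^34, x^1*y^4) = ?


k[x,y]/I, I = (x^48, y^34, x^1*y^4)
Rect: 48x34=1632. Corner: (48-1)x(34-4)=1410.
dim = 1632-1410 = 222


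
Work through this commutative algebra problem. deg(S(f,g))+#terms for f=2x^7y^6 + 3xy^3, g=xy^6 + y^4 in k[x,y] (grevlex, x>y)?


LT(f)=2x^7y^6, LT(g)=xy^6
lcm(LM)=x^7y^6
S(f,g) (scaled by 2 to clear denominators) = 1*f - 2x^6*g = -2x^6y^4 + 3xy^3
2 terms, deg 10.
10+2=12


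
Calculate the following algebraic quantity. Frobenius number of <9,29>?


gcd(9,29)=1 => F=ab-a-b=9*29-9-29=261-38=223


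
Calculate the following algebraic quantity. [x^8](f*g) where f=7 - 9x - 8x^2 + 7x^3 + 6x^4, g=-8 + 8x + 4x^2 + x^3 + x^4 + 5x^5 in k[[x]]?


[x^8] = sum a_i*b_j, i+j=8
  7*5=35
  6*1=6
Sum=41


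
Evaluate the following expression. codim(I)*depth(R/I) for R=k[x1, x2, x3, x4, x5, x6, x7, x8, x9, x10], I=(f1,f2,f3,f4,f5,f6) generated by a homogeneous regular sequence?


codim=6, depth=dim(R/I)=10-6=4
Product=6*4=24


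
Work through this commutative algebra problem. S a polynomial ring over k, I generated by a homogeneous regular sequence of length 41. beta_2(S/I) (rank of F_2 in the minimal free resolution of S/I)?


Regular sequence => Koszul complex is the minimal free resolution.
Syz_1 minimally generated by Koszul relations f_i*e_j - f_j*e_i (i<j): mu(Syz_1) = beta_2 = C(m,2) = m(m-1)/2
m=41
41*40/2 = 820


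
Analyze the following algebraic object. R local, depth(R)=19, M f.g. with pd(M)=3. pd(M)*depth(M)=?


pd+depth=19
depth=19-3=16
pd*depth=3*16=48


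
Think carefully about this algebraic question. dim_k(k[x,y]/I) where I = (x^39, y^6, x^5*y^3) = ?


k[x,y]/I, I = (x^39, y^6, x^5*y^3)
Rect: 39x6=234. Corner: (39-5)x(6-3)=102.
dim = 234-102 = 132


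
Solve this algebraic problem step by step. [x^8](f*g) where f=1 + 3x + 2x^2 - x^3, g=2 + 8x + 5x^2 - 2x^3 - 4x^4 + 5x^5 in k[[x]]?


[x^8] = sum a_i*b_j, i+j=8
  -1*5=-5
Sum=-5


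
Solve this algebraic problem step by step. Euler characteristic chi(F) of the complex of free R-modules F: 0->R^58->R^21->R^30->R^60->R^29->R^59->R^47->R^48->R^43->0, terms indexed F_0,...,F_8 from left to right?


chi = sum (-1)^i * rank:
(-1)^0*58=58
(-1)^1*21=-21
(-1)^2*30=30
(-1)^3*60=-60
(-1)^4*29=29
(-1)^5*59=-59
(-1)^6*47=47
(-1)^7*48=-48
(-1)^8*43=43
chi=19


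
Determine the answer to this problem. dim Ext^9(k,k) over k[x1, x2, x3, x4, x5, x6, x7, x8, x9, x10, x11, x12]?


C(n,i)=C(12,9)=220


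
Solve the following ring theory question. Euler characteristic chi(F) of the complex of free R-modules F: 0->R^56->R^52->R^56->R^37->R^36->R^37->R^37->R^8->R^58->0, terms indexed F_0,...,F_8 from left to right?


chi = sum (-1)^i * rank:
(-1)^0*56=56
(-1)^1*52=-52
(-1)^2*56=56
(-1)^3*37=-37
(-1)^4*36=36
(-1)^5*37=-37
(-1)^6*37=37
(-1)^7*8=-8
(-1)^8*58=58
chi=109


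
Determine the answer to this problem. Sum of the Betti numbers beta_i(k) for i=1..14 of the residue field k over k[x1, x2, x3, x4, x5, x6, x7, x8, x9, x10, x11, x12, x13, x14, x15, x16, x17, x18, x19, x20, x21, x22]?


Koszul resolution: beta_i(k)=C(n,i), n=22
C(22,1)=22, C(22,2)=231, C(22,3)=1540, C(22,4)=7315, C(22,5)=26334, C(22,6)=74613, C(22,7)=170544, C(22,8)=319770, C(22,9)=497420, C(22,10)=646646, C(22,11)=705432, C(22,12)=646646, C(22,13)=497420, C(22,14)=319770
Sum=3913703


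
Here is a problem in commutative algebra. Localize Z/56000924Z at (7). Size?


7-primary part: 56000924=7^7*68
Size=7^7=823543


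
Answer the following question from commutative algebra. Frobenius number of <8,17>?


gcd(8,17)=1 => F=ab-a-b=8*17-8-17=136-25=111


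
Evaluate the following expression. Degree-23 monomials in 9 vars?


C(d+n-1,n-1)=C(31,8)=7888725


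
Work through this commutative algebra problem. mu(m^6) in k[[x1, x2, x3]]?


C(n+d-1,d)=C(8,6)=28


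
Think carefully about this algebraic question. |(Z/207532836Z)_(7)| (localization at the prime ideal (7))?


7-primary part: 207532836=7^8*36
Size=7^8=5764801


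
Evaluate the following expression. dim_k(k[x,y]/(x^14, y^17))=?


Basis: x^i*y^j, i<14, j<17
14*17=238


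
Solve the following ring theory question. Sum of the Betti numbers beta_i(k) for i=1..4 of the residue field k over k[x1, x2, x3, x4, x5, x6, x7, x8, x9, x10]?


Koszul resolution: beta_i(k)=C(n,i), n=10
C(10,1)=10, C(10,2)=45, C(10,3)=120, C(10,4)=210
Sum=385


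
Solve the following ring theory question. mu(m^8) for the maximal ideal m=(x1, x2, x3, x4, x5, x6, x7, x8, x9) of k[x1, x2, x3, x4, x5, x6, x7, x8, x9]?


Graded Nakayama: mu(m^d) = dim_k (m^d/m^(d+1)) = #degree-8 monomials in 9 vars
C(n+d-1,d)=C(16,8)=12870


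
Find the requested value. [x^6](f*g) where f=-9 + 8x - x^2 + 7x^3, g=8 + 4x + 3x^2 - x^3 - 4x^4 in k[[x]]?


[x^6] = sum a_i*b_j, i+j=6
  -1*-4=4
  7*-1=-7
Sum=-3


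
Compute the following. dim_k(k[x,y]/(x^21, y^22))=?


Basis: x^i*y^j, i<21, j<22
21*22=462


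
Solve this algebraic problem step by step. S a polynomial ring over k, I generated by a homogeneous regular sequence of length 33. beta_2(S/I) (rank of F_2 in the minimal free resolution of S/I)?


Regular sequence => Koszul complex is the minimal free resolution.
Syz_1 minimally generated by Koszul relations f_i*e_j - f_j*e_i (i<j): mu(Syz_1) = beta_2 = C(m,2) = m(m-1)/2
m=33
33*32/2 = 528


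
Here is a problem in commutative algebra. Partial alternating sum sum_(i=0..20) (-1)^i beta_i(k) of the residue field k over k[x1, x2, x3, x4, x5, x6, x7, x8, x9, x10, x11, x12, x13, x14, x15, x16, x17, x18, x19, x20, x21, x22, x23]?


Koszul resolution: beta_i(k)=C(n,i), n=23
sum_(i=0..p) (-1)^i C(n,i) = (-1)^p C(n-1,p)
(-1)^20*C(22,20) = (-1)^20*231 = 231


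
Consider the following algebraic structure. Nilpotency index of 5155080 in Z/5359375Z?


5155080^k mod 5359375:
k=1: 5155080
k=2: 2993900
k=3: 5230750
k=4: 428750
k=5: 2143750
k=6: 0
First zero at k = 6


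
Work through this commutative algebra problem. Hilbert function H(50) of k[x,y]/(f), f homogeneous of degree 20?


H(t)=d for t>=d-1.
d=20, t=50
H(50)=20


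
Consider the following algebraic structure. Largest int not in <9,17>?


gcd(9,17)=1 => F=ab-a-b=9*17-9-17=153-26=127


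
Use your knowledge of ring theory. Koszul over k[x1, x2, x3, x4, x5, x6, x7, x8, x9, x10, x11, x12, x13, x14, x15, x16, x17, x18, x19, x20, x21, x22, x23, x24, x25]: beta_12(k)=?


C(n,i)=C(25,12)=5200300


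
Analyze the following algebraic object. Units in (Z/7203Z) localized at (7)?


Local ring = Z/2401Z.
phi(2401) = 7^3*(7-1) = 2058


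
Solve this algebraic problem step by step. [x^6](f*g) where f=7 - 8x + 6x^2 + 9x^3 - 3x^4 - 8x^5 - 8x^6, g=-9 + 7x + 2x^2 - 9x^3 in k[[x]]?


[x^6] = sum a_i*b_j, i+j=6
  9*-9=-81
  -3*2=-6
  -8*7=-56
  -8*-9=72
Sum=-71


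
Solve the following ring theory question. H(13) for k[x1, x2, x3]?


C(d+n-1,n-1)=C(15,2)=105


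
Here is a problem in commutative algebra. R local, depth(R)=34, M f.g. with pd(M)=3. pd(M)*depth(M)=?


pd+depth=34
depth=34-3=31
pd*depth=3*31=93


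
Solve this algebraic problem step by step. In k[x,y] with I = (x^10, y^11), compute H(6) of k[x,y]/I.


k[x,y], I = (x^10, y^11), d = 6
Need i < 10 and d-i < 11.
Range: 0 <= i <= 6.
H(6) = 7


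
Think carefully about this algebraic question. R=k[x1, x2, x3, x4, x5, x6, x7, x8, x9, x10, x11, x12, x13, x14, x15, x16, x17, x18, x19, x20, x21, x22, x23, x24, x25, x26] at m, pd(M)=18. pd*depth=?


pd+depth=26
depth=26-18=8
pd*depth=18*8=144


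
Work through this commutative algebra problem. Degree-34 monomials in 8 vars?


C(d+n-1,n-1)=C(41,7)=22481940


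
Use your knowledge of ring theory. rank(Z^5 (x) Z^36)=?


rank(M(x)N) = rank(M)*rank(N)
5*36 = 180


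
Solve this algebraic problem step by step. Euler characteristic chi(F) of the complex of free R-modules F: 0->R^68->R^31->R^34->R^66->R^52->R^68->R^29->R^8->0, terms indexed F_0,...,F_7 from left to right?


chi = sum (-1)^i * rank:
(-1)^0*68=68
(-1)^1*31=-31
(-1)^2*34=34
(-1)^3*66=-66
(-1)^4*52=52
(-1)^5*68=-68
(-1)^6*29=29
(-1)^7*8=-8
chi=10


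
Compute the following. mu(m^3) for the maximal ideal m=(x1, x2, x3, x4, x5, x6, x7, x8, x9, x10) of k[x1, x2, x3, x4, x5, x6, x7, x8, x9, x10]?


Graded Nakayama: mu(m^d) = dim_k (m^d/m^(d+1)) = #degree-3 monomials in 10 vars
C(n+d-1,d)=C(12,3)=220


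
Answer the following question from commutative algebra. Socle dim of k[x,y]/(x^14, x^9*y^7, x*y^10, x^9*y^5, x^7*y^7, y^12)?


Socle = ann(m) = span of standard monomials u with x*u, y*u in I (staircase corners).
Redundant generators: x^9*y^7
Minimal generators: x^14, x^9*y^5, x^7*y^7, x*y^10, y^12
Corners: y^11, x^6y^9, x^8y^6, x^13y^4
Socle dim=4


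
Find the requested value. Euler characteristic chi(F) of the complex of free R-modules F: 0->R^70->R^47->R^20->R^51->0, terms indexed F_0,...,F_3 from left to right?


chi = sum (-1)^i * rank:
(-1)^0*70=70
(-1)^1*47=-47
(-1)^2*20=20
(-1)^3*51=-51
chi=-8


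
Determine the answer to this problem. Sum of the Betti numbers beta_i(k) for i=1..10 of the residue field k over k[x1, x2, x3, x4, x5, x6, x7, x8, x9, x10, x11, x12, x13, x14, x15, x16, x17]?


Koszul resolution: beta_i(k)=C(n,i), n=17
C(17,1)=17, C(17,2)=136, C(17,3)=680, C(17,4)=2380, C(17,5)=6188, C(17,6)=12376, C(17,7)=19448, C(17,8)=24310, C(17,9)=24310, C(17,10)=19448
Sum=109293


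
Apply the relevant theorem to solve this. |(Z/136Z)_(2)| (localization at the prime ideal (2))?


2-primary part: 136=2^3*17
Size=2^3=8


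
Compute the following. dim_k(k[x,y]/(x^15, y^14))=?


Basis: x^i*y^j, i<15, j<14
15*14=210


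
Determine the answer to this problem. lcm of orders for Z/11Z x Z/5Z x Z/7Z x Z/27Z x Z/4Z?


Exponent = lcm of the cyclic orders; pairwise coprime => product.
11^1*5^1*7^1*3^3*2^2=11*5*7*27*4=41580


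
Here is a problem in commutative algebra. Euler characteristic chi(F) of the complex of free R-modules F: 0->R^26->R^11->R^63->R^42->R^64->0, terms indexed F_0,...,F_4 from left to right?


chi = sum (-1)^i * rank:
(-1)^0*26=26
(-1)^1*11=-11
(-1)^2*63=63
(-1)^3*42=-42
(-1)^4*64=64
chi=100


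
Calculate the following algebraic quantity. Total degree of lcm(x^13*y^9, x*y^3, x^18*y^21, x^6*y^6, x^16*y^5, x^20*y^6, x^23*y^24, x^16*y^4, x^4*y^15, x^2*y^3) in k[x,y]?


lcm = componentwise max:
x: max(13,1,18,6,16,20,23,16,4,2)=23
y: max(9,3,21,6,5,6,24,4,15,3)=24
Total=23+24=47


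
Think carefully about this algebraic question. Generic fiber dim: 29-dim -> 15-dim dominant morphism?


dim(fiber)=dim(X)-dim(Y)=29-15=14


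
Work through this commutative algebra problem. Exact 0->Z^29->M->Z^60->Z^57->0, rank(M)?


Alt sum=0:
(-1)^0*29 + (-1)^1*? + (-1)^2*60 + (-1)^3*57=0
rank(M)=32


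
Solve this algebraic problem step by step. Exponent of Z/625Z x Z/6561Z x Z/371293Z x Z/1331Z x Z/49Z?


Exponent = lcm of the cyclic orders; pairwise coprime => product.
5^4*3^8*13^5*11^3*7^2=625*6561*371293*1331*49=99298103083554375


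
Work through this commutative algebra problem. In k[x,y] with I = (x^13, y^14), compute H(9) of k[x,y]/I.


k[x,y], I = (x^13, y^14), d = 9
Need i < 13 and d-i < 14.
Range: 0 <= i <= 9.
H(9) = 10


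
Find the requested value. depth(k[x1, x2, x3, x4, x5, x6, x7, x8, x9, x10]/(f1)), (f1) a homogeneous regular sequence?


depth(R)=10
depth(R/I)=10-1=9


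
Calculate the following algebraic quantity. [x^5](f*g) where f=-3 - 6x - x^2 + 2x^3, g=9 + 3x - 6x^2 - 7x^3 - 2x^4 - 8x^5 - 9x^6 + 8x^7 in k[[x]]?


[x^5] = sum a_i*b_j, i+j=5
  -3*-8=24
  -6*-2=12
  -1*-7=7
  2*-6=-12
Sum=31


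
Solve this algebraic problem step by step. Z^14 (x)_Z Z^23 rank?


rank(M(x)N) = rank(M)*rank(N)
14*23 = 322


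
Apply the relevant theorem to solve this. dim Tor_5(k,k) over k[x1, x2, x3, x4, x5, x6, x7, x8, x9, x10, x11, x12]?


Koszul: C(n,i)=C(12,5)=792


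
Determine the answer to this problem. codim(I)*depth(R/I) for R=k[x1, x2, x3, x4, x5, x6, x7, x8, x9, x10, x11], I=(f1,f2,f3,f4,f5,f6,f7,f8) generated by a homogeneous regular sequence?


codim=8, depth=dim(R/I)=11-8=3
Product=8*3=24


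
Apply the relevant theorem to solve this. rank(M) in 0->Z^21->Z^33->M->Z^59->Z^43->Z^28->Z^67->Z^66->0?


Alt sum=0:
(-1)^0*21 + (-1)^1*33 + (-1)^2*? + (-1)^3*59 + (-1)^4*43 + (-1)^5*28 + (-1)^6*67 + (-1)^7*66=0
rank(M)=55


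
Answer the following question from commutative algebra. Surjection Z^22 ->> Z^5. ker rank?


rank(ker) = 22-5 = 17


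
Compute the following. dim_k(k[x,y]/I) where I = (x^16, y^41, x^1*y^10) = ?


k[x,y]/I, I = (x^16, y^41, x^1*y^10)
Rect: 16x41=656. Corner: (16-1)x(41-10)=465.
dim = 656-465 = 191


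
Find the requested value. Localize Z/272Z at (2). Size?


2-primary part: 272=2^4*17
Size=2^4=16


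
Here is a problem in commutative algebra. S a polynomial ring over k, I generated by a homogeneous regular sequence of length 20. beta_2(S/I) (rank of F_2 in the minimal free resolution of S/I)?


Regular sequence => Koszul complex is the minimal free resolution.
Syz_1 minimally generated by Koszul relations f_i*e_j - f_j*e_i (i<j): mu(Syz_1) = beta_2 = C(m,2) = m(m-1)/2
m=20
20*19/2 = 190


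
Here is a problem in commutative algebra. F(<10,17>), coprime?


gcd(10,17)=1 => F=ab-a-b=10*17-10-17=170-27=143


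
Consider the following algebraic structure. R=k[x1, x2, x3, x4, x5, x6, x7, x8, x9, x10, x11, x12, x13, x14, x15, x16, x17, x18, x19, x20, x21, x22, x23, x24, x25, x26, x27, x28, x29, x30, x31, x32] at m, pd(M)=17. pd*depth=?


pd+depth=32
depth=32-17=15
pd*depth=17*15=255


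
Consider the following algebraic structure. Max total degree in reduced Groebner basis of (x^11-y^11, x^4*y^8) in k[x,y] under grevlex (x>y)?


LT(f1)=x^11, LT(f2)=x^4y^8, lcm=x^11y^8
S(f1,f2) = y^8*f1 - x^7*f2 = -y^19
Reduced GB = {f1, f2, y^19}; degrees 11, 12, 19
Max = 19


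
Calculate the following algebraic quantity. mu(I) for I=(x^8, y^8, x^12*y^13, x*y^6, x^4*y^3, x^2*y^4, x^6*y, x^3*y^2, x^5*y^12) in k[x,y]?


Remove redundant (divisible by others).
x^4*y^3 redundant.
x^5*y^12 redundant.
x^12*y^13 redundant.
Min: x^8, x^6*y, x^3*y^2, x^2*y^4, x*y^6, y^8
Count=6


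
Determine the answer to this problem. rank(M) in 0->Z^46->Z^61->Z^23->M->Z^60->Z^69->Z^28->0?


Alt sum=0:
(-1)^0*46 + (-1)^1*61 + (-1)^2*23 + (-1)^3*? + (-1)^4*60 + (-1)^5*69 + (-1)^6*28=0
rank(M)=27


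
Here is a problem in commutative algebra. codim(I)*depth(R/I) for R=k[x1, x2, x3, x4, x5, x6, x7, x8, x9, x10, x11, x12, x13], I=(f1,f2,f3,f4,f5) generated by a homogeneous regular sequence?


codim=5, depth=dim(R/I)=13-5=8
Product=5*8=40


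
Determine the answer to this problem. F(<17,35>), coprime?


gcd(17,35)=1 => F=ab-a-b=17*35-17-35=595-52=543


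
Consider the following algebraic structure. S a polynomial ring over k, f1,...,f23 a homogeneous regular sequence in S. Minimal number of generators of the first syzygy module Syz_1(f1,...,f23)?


Regular sequence => Koszul complex is the minimal free resolution.
Syz_1 minimally generated by Koszul relations f_i*e_j - f_j*e_i (i<j): mu(Syz_1) = beta_2 = C(m,2) = m(m-1)/2
m=23
23*22/2 = 253


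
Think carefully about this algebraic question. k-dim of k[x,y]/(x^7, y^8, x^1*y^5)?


k[x,y]/I, I = (x^7, y^8, x^1*y^5)
Rect: 7x8=56. Corner: (7-1)x(8-5)=18.
dim = 56-18 = 38


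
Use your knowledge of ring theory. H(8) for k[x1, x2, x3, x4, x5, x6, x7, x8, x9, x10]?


C(d+n-1,n-1)=C(17,9)=24310


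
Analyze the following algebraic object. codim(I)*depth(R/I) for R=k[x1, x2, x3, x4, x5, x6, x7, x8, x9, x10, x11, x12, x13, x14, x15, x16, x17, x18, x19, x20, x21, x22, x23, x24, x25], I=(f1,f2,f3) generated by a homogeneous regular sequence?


codim=3, depth=dim(R/I)=25-3=22
Product=3*22=66


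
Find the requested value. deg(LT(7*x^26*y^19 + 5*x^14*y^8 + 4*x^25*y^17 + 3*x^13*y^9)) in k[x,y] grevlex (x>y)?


LT: 7*x^26*y^19
deg_x=26, deg_y=19
Total=26+19=45


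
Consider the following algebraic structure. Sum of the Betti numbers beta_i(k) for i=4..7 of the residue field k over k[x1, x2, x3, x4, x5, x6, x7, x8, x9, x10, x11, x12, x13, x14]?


Koszul resolution: beta_i(k)=C(n,i), n=14
C(14,4)=1001, C(14,5)=2002, C(14,6)=3003, C(14,7)=3432
Sum=9438


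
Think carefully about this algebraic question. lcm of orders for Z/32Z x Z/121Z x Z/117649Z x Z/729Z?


Exponent = lcm of the cyclic orders; pairwise coprime => product.
2^5*11^2*7^6*3^6=32*121*117649*729=332086420512


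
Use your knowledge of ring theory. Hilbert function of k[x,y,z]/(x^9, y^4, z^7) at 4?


Need i<9, j<4, k<7 with i+j+k=4.
For each i, j ranges over max(0,4-i-6)..min(3,4-i):
  i=0: j in [0,3] -> 4
  i=1: j in [0,3] -> 4
  i=2: j in [0,2] -> 3
  i=3: j in [0,1] -> 2
  i=4: j in [0,0] -> 1
H(4) = 4+4+3+2+1 = 14


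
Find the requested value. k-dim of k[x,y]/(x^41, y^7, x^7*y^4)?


k[x,y]/I, I = (x^41, y^7, x^7*y^4)
Rect: 41x7=287. Corner: (41-7)x(7-4)=102.
dim = 287-102 = 185


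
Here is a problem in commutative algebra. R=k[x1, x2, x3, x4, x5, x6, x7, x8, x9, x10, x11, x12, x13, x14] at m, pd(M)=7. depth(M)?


pd+depth=depth(R)=14
depth=14-7=7


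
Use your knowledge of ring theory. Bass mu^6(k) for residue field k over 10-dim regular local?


C(n,i)=C(10,6)=210


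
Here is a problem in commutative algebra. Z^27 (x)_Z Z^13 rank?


rank(M(x)N) = rank(M)*rank(N)
27*13 = 351


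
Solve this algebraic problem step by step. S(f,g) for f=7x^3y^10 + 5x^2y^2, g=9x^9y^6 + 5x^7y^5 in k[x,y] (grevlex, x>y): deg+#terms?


LT(f)=7x^3y^10, LT(g)=9x^9y^6
lcm(LM)=x^9y^10
S(f,g) (scaled by 63 to clear denominators) = 9x^6*f - 7y^4*g = -35x^7y^9 + 45x^8y^2
2 terms, deg 16.
16+2=18


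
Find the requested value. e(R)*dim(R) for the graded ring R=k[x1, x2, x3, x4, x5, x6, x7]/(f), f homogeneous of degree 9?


e(R)=deg(f)=9, dim(R)=7-1=6
e*dim=9*6=54


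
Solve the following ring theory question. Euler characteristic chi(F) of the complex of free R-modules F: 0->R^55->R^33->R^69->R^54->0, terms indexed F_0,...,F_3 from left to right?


chi = sum (-1)^i * rank:
(-1)^0*55=55
(-1)^1*33=-33
(-1)^2*69=69
(-1)^3*54=-54
chi=37


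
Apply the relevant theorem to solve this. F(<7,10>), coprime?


gcd(7,10)=1 => F=ab-a-b=7*10-7-10=70-17=53


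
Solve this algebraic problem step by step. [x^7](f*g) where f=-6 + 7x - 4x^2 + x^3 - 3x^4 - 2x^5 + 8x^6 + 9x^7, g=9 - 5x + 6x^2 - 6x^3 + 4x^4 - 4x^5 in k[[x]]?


[x^7] = sum a_i*b_j, i+j=7
  -4*-4=16
  1*4=4
  -3*-6=18
  -2*6=-12
  8*-5=-40
  9*9=81
Sum=67
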